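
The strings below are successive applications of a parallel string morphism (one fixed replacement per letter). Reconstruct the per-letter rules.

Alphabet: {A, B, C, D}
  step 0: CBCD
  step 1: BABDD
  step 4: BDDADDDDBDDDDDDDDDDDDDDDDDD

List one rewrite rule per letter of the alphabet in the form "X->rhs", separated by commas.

  step 0 ⇒ step 1: CBCD ⇒ B·A·B·DD
    B ↦ A
    C ↦ B
    D ↦ DD
    A ↦ CD  (constrained at step 1)

A->CD, B->A, C->B, D->DD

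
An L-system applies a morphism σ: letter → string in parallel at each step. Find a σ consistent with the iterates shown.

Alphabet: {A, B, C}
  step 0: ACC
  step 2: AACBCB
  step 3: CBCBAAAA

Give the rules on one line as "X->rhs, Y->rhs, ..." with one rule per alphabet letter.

A->CB, B->A, C->A

  step 2 ⇒ step 3: AACBCB ⇒ CB·CB·A·A·A·A
    A ↦ CB
    B ↦ A
    C ↦ A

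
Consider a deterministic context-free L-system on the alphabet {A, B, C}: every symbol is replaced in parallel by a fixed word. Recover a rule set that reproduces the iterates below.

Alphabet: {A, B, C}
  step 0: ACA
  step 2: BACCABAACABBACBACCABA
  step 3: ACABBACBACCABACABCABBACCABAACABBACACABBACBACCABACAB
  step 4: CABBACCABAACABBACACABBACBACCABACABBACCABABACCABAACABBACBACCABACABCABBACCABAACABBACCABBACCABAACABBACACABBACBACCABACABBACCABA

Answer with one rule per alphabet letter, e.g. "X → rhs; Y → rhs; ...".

  step 3 ⇒ step 4: ACABBACBACCABACABCABBACCABAACABBACACABBACBACCABACAB ⇒ CAB·BAC·CAB·A·A·CAB·BAC·A·CAB·BAC·BAC·CAB·A·CAB·BAC·CAB·A·BAC·CAB·A·A·CAB·BAC·BAC·CAB·A·CAB·CAB·BAC·CAB·A·A·CAB·BAC·CAB·BAC·CAB·A·A·CAB·BAC·A·CAB·BAC·BAC·CAB·A·CAB·BAC·CAB·A
    A ↦ CAB
    B ↦ A
    C ↦ BAC

A->CAB, B->A, C->BAC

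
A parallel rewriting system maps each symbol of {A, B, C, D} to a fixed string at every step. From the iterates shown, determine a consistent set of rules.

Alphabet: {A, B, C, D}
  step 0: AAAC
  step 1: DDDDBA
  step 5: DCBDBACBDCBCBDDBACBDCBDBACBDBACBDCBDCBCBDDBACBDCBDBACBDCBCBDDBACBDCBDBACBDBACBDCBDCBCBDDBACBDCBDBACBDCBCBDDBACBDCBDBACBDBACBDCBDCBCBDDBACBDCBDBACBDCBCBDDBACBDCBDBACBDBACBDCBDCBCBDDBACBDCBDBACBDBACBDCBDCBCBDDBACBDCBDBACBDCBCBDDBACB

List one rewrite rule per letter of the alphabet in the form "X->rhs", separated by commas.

  step 0 ⇒ step 1: AAAC ⇒ D·D·D·DBA
    A ↦ D
    C ↦ DBA
    B ↦ CB  (constrained at step 1)
    D ↦ DCB  (constrained at step 1)

A->D, B->CB, C->DBA, D->DCB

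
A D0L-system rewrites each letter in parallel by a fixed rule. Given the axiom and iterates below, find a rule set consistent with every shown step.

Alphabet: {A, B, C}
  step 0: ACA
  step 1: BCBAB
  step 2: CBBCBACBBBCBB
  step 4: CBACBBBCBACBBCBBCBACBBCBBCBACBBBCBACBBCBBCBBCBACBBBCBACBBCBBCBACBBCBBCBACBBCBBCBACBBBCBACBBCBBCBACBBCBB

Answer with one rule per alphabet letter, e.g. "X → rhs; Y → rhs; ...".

  step 1 ⇒ step 2: BCBAB ⇒ CBB·CBA·CBB·B·CBB
    A ↦ B
    B ↦ CBB
    C ↦ CBA

A->B, B->CBB, C->CBA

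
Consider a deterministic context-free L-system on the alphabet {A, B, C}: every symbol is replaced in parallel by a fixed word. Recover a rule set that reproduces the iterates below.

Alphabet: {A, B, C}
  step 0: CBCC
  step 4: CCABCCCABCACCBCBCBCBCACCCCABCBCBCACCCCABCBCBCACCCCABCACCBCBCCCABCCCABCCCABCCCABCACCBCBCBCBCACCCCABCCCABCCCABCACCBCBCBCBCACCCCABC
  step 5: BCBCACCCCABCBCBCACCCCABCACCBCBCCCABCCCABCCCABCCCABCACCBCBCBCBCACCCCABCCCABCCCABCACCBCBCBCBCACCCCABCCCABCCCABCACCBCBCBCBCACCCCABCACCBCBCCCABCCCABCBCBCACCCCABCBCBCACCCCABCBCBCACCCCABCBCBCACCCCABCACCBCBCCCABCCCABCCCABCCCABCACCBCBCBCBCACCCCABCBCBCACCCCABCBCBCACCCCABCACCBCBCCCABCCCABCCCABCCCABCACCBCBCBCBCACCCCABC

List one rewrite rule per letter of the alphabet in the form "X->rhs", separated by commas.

  step 4 ⇒ step 5: CCABCCCABCACCBCBCBCBCACCCCABCBCBCACCCCABCBCBCACCCCABCACCBCBCCCABCCCABCCCABCCCABCACCBCBCBCBCACCCCABCCCABCCCABCACCBCBCBCBCACCCCABC ⇒ BC·BC·ACC·CCA·BC·BC·BC·ACC·CCA·BC·ACC·BC·BC·CCA·BC·CCA·BC·CCA·BC·CCA·BC·ACC·BC·BC·BC·BC·ACC·CCA·BC·CCA·BC·CCA·BC·ACC·BC·BC·BC·BC·ACC·CCA·BC·CCA·BC·CCA·BC·ACC·BC·BC·BC·BC·ACC·CCA·BC·ACC·BC·BC·CCA·BC·CCA·BC·BC·BC·ACC·CCA·BC·BC·BC·ACC·CCA·BC·BC·BC·ACC·CCA·BC·BC·BC·ACC·CCA·BC·ACC·BC·BC·CCA·BC·CCA·BC·CCA·BC·CCA·BC·ACC·BC·BC·BC·BC·ACC·CCA·BC·BC·BC·ACC·CCA·BC·BC·BC·ACC·CCA·BC·ACC·BC·BC·CCA·BC·CCA·BC·CCA·BC·CCA·BC·ACC·BC·BC·BC·BC·ACC·CCA·BC
    A ↦ ACC
    B ↦ CCA
    C ↦ BC

A->ACC, B->CCA, C->BC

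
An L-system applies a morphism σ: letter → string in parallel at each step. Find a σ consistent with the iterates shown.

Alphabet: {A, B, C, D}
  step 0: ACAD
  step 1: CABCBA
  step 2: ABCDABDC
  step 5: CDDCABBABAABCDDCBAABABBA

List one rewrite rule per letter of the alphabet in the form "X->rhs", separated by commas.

A->C, B->D, C->AB, D->BA

  step 1 ⇒ step 2: CABCBA ⇒ AB·C·D·AB·D·C
    A ↦ C
    B ↦ D
    C ↦ AB
  step 0 ⇒ step 1: ACAD ⇒ C·AB·C·BA
    D ↦ BA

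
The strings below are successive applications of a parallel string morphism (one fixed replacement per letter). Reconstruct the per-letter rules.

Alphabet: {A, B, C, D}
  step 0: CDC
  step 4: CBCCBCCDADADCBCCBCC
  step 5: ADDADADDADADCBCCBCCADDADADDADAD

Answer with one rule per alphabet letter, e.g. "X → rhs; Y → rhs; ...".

A->BC, B->D, C->AD, D->C

  step 4 ⇒ step 5: CBCCBCCDADADCBCCBCC ⇒ AD·D·AD·AD·D·AD·AD·C·BC·C·BC·C·AD·D·AD·AD·D·AD·AD
    A ↦ BC
    B ↦ D
    C ↦ AD
    D ↦ C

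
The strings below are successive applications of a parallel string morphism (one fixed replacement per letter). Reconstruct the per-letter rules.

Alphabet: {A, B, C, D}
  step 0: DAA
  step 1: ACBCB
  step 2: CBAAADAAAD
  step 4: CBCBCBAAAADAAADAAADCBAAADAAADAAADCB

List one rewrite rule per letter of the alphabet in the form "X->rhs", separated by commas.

  step 1 ⇒ step 2: ACBCB ⇒ CB·AA·AD·AA·AD
    A ↦ CB
    B ↦ AD
    C ↦ AA
  step 0 ⇒ step 1: DAA ⇒ A·CB·CB
    D ↦ A

A->CB, B->AD, C->AA, D->A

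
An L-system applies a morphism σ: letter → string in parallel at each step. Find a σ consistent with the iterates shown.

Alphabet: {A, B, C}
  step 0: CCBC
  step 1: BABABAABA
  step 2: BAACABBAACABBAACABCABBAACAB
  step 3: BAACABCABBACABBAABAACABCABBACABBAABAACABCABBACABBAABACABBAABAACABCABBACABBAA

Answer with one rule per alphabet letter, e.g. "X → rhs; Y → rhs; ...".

  step 2 ⇒ step 3: BAACABBAACABBAACABCABBAACAB ⇒ BAA·CAB·CAB·BA·CAB·BAA·BAA·CAB·CAB·BA·CAB·BAA·BAA·CAB·CAB·BA·CAB·BAA·BA·CAB·BAA·BAA·CAB·CAB·BA·CAB·BAA
    A ↦ CAB
    B ↦ BAA
    C ↦ BA

A->CAB, B->BAA, C->BA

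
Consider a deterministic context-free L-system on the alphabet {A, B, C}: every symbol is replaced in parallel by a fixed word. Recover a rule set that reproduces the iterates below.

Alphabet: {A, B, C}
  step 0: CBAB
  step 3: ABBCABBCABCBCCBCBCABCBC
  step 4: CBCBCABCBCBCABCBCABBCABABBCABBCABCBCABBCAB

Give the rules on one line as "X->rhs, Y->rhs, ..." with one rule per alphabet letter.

  step 3 ⇒ step 4: ABBCABBCABCBCCBCBCABCBC ⇒ C·BC·BC·AB·C·BC·BC·AB·C·BC·AB·BC·AB·AB·BC·AB·BC·AB·C·BC·AB·BC·AB
    A ↦ C
    B ↦ BC
    C ↦ AB

A->C, B->BC, C->AB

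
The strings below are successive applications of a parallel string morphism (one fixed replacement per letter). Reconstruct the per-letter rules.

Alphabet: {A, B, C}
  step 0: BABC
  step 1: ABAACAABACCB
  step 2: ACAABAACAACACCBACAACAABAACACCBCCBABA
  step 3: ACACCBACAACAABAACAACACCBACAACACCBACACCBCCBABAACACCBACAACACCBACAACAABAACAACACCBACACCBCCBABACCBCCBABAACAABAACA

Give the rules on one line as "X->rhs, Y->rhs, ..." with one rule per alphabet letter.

  step 2 ⇒ step 3: ACAABAACAACACCBACAACAABAACACCBCCBABA ⇒ ACA·CCB·ACA·ACA·ABA·ACA·ACA·CCB·ACA·ACA·CCB·ACA·CCB·CCB·ABA·ACA·CCB·ACA·ACA·CCB·ACA·ACA·ABA·ACA·ACA·CCB·ACA·CCB·CCB·ABA·CCB·CCB·ABA·ACA·ABA·ACA
    A ↦ ACA
    B ↦ ABA
    C ↦ CCB

A->ACA, B->ABA, C->CCB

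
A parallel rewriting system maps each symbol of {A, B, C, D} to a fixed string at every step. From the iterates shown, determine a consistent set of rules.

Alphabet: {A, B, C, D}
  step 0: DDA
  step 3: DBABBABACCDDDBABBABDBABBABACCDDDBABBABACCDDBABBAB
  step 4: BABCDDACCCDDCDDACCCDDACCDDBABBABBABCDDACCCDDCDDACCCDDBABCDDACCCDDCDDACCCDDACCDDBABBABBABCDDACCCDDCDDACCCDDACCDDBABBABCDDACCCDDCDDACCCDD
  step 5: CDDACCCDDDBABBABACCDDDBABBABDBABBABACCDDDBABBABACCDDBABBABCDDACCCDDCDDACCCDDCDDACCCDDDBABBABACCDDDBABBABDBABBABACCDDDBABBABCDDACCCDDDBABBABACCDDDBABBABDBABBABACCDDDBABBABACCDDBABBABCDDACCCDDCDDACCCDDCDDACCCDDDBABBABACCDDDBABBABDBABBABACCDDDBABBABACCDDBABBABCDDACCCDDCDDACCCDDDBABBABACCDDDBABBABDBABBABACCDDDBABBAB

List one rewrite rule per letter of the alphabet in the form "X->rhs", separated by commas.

  step 4 ⇒ step 5: BABCDDACCCDDCDDACCCDDACCDDBABBABBABCDDACCCDDCDDACCCDDBABCDDACCCDDCDDACCCDDACCDDBABBABBABCDDACCCDDCDDACCCDDACCDDBABBABCDDACCCDDCDDACCCDD ⇒ CDD·ACC·CDD·D·BAB·BAB·ACC·D·D·D·BAB·BAB·D·BAB·BAB·ACC·D·D·D·BAB·BAB·ACC·D·D·BAB·BAB·CDD·ACC·CDD·CDD·ACC·CDD·CDD·ACC·CDD·D·BAB·BAB·ACC·D·D·D·BAB·BAB·D·BAB·BAB·ACC·D·D·D·BAB·BAB·CDD·ACC·CDD·D·BAB·BAB·ACC·D·D·D·BAB·BAB·D·BAB·BAB·ACC·D·D·D·BAB·BAB·ACC·D·D·BAB·BAB·CDD·ACC·CDD·CDD·ACC·CDD·CDD·ACC·CDD·D·BAB·BAB·ACC·D·D·D·BAB·BAB·D·BAB·BAB·ACC·D·D·D·BAB·BAB·ACC·D·D·BAB·BAB·CDD·ACC·CDD·CDD·ACC·CDD·D·BAB·BAB·ACC·D·D·D·BAB·BAB·D·BAB·BAB·ACC·D·D·D·BAB·BAB
    A ↦ ACC
    B ↦ CDD
    C ↦ D
    D ↦ BAB

A->ACC, B->CDD, C->D, D->BAB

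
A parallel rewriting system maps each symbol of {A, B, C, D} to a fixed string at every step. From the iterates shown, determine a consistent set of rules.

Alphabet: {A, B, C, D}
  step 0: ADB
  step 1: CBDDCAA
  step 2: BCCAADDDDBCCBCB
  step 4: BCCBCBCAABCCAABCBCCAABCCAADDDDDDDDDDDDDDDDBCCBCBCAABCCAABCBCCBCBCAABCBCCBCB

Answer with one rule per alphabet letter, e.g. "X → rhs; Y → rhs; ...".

A->CB, B->CAA, C->BC, D->DD

  step 1 ⇒ step 2: CBDDCAA ⇒ BC·CAA·DD·DD·BC·CB·CB
    A ↦ CB
    B ↦ CAA
    C ↦ BC
    D ↦ DD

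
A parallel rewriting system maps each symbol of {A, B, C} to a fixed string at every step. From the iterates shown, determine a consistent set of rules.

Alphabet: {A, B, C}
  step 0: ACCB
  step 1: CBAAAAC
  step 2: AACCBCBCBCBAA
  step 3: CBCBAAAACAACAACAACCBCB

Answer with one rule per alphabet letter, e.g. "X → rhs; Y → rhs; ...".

  step 2 ⇒ step 3: AACCBCBCBCBAA ⇒ CB·CB·AA·AA·C·AA·C·AA·C·AA·C·CB·CB
    A ↦ CB
    B ↦ C
    C ↦ AA

A->CB, B->C, C->AA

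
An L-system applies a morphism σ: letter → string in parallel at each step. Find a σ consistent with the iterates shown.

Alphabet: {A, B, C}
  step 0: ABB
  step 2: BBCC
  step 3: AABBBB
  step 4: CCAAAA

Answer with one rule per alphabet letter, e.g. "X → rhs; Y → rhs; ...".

A->C, B->A, C->BB

  step 3 ⇒ step 4: AABBBB ⇒ C·C·A·A·A·A
    A ↦ C
    B ↦ A
  step 2 ⇒ step 3: BBCC ⇒ A·A·BB·BB
    C ↦ BB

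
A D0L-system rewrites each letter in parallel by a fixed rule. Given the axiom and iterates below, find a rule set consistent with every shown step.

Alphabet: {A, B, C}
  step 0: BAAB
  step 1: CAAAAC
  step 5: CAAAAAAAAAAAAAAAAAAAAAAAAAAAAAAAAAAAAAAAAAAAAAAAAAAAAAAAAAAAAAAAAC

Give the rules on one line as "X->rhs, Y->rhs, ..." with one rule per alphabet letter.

  step 0 ⇒ step 1: BAAB ⇒ C·AA·AA·C
    A ↦ AA
    B ↦ C
    C ↦ B  (constrained at step 1)

A->AA, B->C, C->B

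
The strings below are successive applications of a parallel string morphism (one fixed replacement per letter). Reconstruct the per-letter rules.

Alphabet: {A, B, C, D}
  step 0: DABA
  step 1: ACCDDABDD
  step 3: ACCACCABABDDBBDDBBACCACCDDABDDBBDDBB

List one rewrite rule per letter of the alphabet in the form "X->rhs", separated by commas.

  step 0 ⇒ step 1: DABA ⇒ ACC·DD·AB·DD
    A ↦ DD
    B ↦ AB
    D ↦ ACC
    C ↦ B  (constrained at step 1)

A->DD, B->AB, C->B, D->ACC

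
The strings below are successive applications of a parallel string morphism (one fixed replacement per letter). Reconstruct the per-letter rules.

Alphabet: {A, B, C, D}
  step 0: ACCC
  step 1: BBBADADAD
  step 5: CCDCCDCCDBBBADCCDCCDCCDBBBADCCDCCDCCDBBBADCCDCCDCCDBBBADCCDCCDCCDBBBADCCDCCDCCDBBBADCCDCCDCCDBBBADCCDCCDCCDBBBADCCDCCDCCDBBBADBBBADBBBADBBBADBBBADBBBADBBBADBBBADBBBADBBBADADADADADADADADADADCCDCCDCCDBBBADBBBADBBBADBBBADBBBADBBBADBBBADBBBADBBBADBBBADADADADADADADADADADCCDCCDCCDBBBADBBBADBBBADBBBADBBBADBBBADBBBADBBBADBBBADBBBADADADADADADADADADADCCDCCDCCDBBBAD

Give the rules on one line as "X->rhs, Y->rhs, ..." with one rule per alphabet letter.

  step 0 ⇒ step 1: ACCC ⇒ BBB·AD·AD·AD
    A ↦ BBB
    C ↦ AD
    B ↦ CCD  (constrained at step 1)
    D ↦ AD  (constrained at step 1)

A->BBB, B->CCD, C->AD, D->AD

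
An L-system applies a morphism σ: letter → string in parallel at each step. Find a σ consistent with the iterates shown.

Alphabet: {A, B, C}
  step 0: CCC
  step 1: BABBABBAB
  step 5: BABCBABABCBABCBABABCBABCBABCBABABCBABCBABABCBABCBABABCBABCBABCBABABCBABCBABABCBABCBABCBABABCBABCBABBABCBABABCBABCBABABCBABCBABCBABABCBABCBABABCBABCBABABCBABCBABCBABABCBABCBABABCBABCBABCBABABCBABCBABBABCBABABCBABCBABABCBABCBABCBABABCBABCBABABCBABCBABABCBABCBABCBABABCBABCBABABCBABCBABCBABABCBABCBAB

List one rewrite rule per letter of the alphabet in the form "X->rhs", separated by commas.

  step 0 ⇒ step 1: CCC ⇒ BAB·BAB·BAB
    C ↦ BAB
    A ↦ B  (constrained at step 1)
    B ↦ ABC  (constrained at step 1)

A->B, B->ABC, C->BAB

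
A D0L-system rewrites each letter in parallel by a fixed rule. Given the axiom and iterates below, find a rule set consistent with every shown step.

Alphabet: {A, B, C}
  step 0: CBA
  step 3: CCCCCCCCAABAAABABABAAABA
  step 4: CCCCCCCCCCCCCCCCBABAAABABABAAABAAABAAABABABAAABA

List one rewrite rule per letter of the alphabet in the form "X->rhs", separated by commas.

  step 3 ⇒ step 4: CCCCCCCCAABAAABABABAAABA ⇒ CC·CC·CC·CC·CC·CC·CC·CC·BA·BA·AA·BA·BA·BA·AA·BA·AA·BA·AA·BA·BA·BA·AA·BA
    A ↦ BA
    B ↦ AA
    C ↦ CC

A->BA, B->AA, C->CC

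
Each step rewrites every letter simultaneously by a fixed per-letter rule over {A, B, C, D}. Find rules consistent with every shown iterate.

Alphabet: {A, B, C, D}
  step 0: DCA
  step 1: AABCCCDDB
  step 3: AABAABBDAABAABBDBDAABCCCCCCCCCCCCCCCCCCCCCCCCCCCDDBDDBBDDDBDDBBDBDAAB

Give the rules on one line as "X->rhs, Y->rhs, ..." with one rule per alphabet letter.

A->DDB, B->BD, C->CCC, D->AAB

  step 0 ⇒ step 1: DCA ⇒ AAB·CCC·DDB
    A ↦ DDB
    C ↦ CCC
    D ↦ AAB
    B ↦ BD  (constrained at step 1)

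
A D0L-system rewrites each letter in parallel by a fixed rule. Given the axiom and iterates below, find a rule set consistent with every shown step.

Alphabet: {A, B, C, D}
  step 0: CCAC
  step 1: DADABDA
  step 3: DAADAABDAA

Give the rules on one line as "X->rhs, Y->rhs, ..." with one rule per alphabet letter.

A->B, B->A, C->DA, D->C

  step 0 ⇒ step 1: CCAC ⇒ DA·DA·B·DA
    A ↦ B
    C ↦ DA
    B ↦ A  (constrained at step 1)
    D ↦ C  (constrained at step 1)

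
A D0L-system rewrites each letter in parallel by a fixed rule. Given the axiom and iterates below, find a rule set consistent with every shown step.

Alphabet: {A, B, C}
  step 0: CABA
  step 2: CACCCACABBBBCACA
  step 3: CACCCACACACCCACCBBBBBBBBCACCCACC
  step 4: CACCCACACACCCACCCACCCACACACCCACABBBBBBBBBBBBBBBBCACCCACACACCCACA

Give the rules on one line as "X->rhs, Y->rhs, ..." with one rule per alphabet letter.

  step 3 ⇒ step 4: CACCCACACACCCACCBBBBBBBBCACCCACC ⇒ CA·CC·CA·CA·CA·CC·CA·CC·CA·CC·CA·CA·CA·CC·CA·CA·BB·BB·BB·BB·BB·BB·BB·BB·CA·CC·CA·CA·CA·CC·CA·CA
    A ↦ CC
    B ↦ BB
    C ↦ CA

A->CC, B->BB, C->CA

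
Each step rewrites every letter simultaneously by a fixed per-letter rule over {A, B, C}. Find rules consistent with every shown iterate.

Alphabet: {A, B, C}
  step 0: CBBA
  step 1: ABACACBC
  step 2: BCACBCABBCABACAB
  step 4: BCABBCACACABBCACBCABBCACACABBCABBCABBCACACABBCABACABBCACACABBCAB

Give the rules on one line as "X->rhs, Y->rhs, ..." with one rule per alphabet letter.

  step 1 ⇒ step 2: ABACACBC ⇒ BC·AC·BC·AB·BC·AB·AC·AB
    A ↦ BC
    B ↦ AC
    C ↦ AB

A->BC, B->AC, C->AB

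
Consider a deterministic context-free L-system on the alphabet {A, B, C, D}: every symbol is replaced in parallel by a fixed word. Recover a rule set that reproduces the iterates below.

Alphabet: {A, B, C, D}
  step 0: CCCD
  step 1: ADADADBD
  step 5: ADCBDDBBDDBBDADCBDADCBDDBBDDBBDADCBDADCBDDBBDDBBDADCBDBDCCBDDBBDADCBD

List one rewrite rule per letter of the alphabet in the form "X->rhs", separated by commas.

A->DB, B->C, C->AD, D->BD

  step 0 ⇒ step 1: CCCD ⇒ AD·AD·AD·BD
    C ↦ AD
    D ↦ BD
    A ↦ DB  (constrained at step 1)
    B ↦ C  (constrained at step 1)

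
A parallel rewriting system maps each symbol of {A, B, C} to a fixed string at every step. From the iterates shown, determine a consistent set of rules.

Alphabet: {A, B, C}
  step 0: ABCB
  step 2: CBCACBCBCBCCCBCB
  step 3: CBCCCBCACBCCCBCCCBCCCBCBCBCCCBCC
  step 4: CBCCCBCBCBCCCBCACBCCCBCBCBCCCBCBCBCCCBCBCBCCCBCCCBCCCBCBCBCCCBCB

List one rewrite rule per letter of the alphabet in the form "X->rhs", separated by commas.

A->CA, B->CC, C->CB

  step 3 ⇒ step 4: CBCCCBCACBCCCBCCCBCCCBCBCBCCCBCC ⇒ CB·CC·CB·CB·CB·CC·CB·CA·CB·CC·CB·CB·CB·CC·CB·CB·CB·CC·CB·CB·CB·CC·CB·CC·CB·CC·CB·CB·CB·CC·CB·CB
    A ↦ CA
    B ↦ CC
    C ↦ CB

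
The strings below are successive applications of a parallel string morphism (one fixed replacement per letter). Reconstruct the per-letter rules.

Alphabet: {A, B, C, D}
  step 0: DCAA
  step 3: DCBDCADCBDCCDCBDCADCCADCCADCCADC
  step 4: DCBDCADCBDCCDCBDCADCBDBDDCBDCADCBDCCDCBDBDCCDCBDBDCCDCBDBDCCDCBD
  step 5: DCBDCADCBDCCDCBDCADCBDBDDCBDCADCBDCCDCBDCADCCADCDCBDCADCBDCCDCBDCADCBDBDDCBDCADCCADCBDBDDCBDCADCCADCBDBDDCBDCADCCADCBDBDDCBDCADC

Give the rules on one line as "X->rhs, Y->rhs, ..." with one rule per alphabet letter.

  step 4 ⇒ step 5: DCBDCADCBDCCDCBDCADCBDBDDCBDCADCBDCCDCBDBDCCDCBDBDCCDCBDBDCCDCBD ⇒ DC·BD·CA·DC·BD·CC·DC·BD·CA·DC·BD·BD·DC·BD·CA·DC·BD·CC·DC·BD·CA·DC·CA·DC·DC·BD·CA·DC·BD·CC·DC·BD·CA·DC·BD·BD·DC·BD·CA·DC·CA·DC·BD·BD·DC·BD·CA·DC·CA·DC·BD·BD·DC·BD·CA·DC·CA·DC·BD·BD·DC·BD·CA·DC
    A ↦ CC
    B ↦ CA
    C ↦ BD
    D ↦ DC

A->CC, B->CA, C->BD, D->DC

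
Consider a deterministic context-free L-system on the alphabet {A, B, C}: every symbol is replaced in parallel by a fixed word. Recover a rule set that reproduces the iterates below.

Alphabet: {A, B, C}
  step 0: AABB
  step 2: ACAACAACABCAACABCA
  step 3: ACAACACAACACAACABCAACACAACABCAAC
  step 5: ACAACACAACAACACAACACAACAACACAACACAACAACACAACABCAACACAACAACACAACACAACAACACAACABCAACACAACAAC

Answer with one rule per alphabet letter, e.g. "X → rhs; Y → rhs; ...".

  step 2 ⇒ step 3: ACAACAACABCAACABCA ⇒ AC·A·AC·AC·A·AC·AC·A·AC·ABC·A·AC·AC·A·AC·ABC·A·AC
    A ↦ AC
    B ↦ ABC
    C ↦ A

A->AC, B->ABC, C->A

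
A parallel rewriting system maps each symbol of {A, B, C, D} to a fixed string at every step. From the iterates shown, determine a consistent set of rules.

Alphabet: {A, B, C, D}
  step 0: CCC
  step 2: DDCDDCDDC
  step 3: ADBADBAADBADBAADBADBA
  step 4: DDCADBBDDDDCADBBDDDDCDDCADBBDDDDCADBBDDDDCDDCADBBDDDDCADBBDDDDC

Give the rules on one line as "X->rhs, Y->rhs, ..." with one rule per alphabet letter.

  step 3 ⇒ step 4: ADBADBAADBADBAADBADBA ⇒ DDC·ADB·BDD·DDC·ADB·BDD·DDC·DDC·ADB·BDD·DDC·ADB·BDD·DDC·DDC·ADB·BDD·DDC·ADB·BDD·DDC
    A ↦ DDC
    B ↦ BDD
    D ↦ ADB
  step 2 ⇒ step 3: DDCDDCDDC ⇒ ADB·ADB·A·ADB·ADB·A·ADB·ADB·A
    C ↦ A

A->DDC, B->BDD, C->A, D->ADB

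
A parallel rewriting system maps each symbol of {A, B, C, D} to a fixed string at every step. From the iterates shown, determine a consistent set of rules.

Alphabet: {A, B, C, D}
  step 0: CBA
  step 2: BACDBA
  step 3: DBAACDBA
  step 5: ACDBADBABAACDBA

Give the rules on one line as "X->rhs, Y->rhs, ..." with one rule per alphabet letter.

A->BA, B->D, C->A, D->C

  step 2 ⇒ step 3: BACDBA ⇒ D·BA·A·C·D·BA
    A ↦ BA
    B ↦ D
    C ↦ A
    D ↦ C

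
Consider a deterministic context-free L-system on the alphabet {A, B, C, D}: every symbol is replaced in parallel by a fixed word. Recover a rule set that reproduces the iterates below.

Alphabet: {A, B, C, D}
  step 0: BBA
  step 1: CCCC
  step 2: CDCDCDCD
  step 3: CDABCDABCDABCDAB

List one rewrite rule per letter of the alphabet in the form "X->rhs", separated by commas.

A->CC, B->C, C->CD, D->AB

  step 2 ⇒ step 3: CDCDCDCD ⇒ CD·AB·CD·AB·CD·AB·CD·AB
    C ↦ CD
    D ↦ AB
  step 0 ⇒ step 1: BBA ⇒ C·C·CC
    A ↦ CC
  step 0 ⇒ step 1: BBA ⇒ C·C·CC
    B ↦ C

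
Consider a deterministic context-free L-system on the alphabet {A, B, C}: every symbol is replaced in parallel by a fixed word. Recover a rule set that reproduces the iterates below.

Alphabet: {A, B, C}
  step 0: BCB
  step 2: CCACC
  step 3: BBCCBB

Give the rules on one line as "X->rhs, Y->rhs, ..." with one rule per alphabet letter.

  step 2 ⇒ step 3: CCACC ⇒ B·B·CC·B·B
    A ↦ CC
    C ↦ B
    B ↦ A  (constrained at step 0)

A->CC, B->A, C->B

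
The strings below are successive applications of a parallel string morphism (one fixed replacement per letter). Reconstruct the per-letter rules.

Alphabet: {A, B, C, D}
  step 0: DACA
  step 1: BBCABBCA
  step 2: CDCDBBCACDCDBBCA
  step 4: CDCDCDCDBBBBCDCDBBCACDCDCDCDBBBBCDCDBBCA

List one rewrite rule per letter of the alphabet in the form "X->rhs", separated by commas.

  step 1 ⇒ step 2: BBCABBCA ⇒ CD·CD·B·BCA·CD·CD·B·BCA
    A ↦ BCA
    B ↦ CD
    C ↦ B
  step 0 ⇒ step 1: DACA ⇒ B·BCA·B·BCA
    D ↦ B

A->BCA, B->CD, C->B, D->B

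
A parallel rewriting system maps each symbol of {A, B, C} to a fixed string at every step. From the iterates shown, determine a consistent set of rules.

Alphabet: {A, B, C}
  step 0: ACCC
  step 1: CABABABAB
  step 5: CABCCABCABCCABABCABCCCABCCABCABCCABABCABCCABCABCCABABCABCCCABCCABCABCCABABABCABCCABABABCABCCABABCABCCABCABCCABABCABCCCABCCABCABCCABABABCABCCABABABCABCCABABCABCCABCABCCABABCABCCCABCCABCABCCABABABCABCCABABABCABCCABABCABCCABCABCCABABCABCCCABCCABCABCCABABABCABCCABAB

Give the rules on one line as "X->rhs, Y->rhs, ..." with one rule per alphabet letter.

A->CAB, B->CC, C->AB

  step 0 ⇒ step 1: ACCC ⇒ CAB·AB·AB·AB
    A ↦ CAB
    C ↦ AB
    B ↦ CC  (constrained at step 1)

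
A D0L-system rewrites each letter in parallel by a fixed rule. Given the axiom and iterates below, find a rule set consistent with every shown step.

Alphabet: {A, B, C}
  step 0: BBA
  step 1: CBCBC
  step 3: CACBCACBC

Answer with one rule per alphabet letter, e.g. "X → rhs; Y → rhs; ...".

  step 0 ⇒ step 1: BBA ⇒ CB·CB·C
    A ↦ C
    B ↦ CB
    C ↦ A  (constrained at step 1)

A->C, B->CB, C->A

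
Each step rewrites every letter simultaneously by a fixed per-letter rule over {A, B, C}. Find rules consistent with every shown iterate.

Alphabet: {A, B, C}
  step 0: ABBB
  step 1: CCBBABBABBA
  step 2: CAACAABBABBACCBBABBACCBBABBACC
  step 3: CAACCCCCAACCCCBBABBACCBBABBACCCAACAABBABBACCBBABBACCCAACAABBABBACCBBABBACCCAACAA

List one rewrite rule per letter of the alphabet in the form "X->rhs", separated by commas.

A->CC, B->BBA, C->CAA

  step 2 ⇒ step 3: CAACAABBABBACCBBABBACCBBABBACC ⇒ CAA·CC·CC·CAA·CC·CC·BBA·BBA·CC·BBA·BBA·CC·CAA·CAA·BBA·BBA·CC·BBA·BBA·CC·CAA·CAA·BBA·BBA·CC·BBA·BBA·CC·CAA·CAA
    A ↦ CC
    B ↦ BBA
    C ↦ CAA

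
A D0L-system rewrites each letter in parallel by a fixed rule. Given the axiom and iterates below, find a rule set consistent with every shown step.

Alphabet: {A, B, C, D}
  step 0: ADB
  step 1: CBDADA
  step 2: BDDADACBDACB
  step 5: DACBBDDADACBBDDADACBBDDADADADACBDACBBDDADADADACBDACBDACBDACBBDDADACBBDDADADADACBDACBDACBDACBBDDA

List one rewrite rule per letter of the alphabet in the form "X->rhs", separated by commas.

A->CB, B->DA, C->BD, D->DA

  step 1 ⇒ step 2: CBDADA ⇒ BD·DA·DA·CB·DA·CB
    A ↦ CB
    B ↦ DA
    C ↦ BD
    D ↦ DA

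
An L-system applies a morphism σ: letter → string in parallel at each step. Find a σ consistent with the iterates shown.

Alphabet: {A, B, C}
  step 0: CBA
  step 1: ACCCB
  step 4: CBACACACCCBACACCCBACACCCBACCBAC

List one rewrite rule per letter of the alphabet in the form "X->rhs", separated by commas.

A->CB, B->C, C->AC

  step 0 ⇒ step 1: CBA ⇒ AC·C·CB
    A ↦ CB
    B ↦ C
    C ↦ AC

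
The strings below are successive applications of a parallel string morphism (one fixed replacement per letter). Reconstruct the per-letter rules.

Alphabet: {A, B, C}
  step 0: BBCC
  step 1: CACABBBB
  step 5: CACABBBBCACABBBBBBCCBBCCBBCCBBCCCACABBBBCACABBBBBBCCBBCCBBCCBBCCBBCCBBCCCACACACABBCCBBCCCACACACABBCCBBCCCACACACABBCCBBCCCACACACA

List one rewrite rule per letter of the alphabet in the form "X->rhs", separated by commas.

A->CC, B->CA, C->BB

  step 0 ⇒ step 1: BBCC ⇒ CA·CA·BB·BB
    B ↦ CA
    C ↦ BB
    A ↦ CC  (constrained at step 1)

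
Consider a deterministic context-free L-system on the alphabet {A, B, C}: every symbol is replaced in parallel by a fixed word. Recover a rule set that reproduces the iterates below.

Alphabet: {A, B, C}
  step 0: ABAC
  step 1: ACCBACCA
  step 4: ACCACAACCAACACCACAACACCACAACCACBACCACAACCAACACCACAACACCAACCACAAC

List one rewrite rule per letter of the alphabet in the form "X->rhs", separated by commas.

A->AC, B->CB, C->CA

  step 0 ⇒ step 1: ABAC ⇒ AC·CB·AC·CA
    A ↦ AC
    B ↦ CB
    C ↦ CA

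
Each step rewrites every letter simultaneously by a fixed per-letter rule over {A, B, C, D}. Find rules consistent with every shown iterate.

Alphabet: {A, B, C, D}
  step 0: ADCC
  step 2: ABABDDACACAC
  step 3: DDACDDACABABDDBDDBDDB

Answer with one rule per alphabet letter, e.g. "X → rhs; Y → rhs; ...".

  step 2 ⇒ step 3: ABABDDACACAC ⇒ DD·AC·DD·AC·AB·AB·DD·B·DD·B·DD·B
    A ↦ DD
    B ↦ AC
    C ↦ B
    D ↦ AB

A->DD, B->AC, C->B, D->AB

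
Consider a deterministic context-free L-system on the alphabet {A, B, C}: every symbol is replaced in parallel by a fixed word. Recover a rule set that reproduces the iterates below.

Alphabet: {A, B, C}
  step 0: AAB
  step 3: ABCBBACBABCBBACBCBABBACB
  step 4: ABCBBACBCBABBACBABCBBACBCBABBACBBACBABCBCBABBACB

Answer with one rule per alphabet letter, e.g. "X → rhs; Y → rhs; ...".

A->AB, B->CB, C->BA

  step 3 ⇒ step 4: ABCBBACBABCBBACBCBABBACB ⇒ AB·CB·BA·CB·CB·AB·BA·CB·AB·CB·BA·CB·CB·AB·BA·CB·BA·CB·AB·CB·CB·AB·BA·CB
    A ↦ AB
    B ↦ CB
    C ↦ BA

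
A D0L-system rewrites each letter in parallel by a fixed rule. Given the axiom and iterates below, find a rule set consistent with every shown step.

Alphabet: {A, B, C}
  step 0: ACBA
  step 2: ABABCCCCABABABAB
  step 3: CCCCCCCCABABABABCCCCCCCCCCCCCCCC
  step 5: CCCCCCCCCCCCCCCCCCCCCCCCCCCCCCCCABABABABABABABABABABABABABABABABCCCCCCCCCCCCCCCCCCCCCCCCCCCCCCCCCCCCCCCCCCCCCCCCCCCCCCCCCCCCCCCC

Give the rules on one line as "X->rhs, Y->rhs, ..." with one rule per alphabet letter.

A->CC, B->CC, C->AB

  step 2 ⇒ step 3: ABABCCCCABABABAB ⇒ CC·CC·CC·CC·AB·AB·AB·AB·CC·CC·CC·CC·CC·CC·CC·CC
    A ↦ CC
    B ↦ CC
    C ↦ AB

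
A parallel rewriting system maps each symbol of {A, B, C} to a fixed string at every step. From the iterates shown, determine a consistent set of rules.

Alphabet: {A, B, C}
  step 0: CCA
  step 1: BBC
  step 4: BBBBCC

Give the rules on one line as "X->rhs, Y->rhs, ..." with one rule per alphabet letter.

  step 0 ⇒ step 1: CCA ⇒ B·B·C
    A ↦ C
    C ↦ B
    B ↦ AA  (constrained at step 1)

A->C, B->AA, C->B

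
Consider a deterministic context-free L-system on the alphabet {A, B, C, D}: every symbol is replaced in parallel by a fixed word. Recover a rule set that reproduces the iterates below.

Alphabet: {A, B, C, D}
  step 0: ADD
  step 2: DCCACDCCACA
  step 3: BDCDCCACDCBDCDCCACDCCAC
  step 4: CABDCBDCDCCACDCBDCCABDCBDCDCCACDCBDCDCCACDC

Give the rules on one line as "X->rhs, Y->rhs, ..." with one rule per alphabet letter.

  step 3 ⇒ step 4: BDCDCCACDCBDCDCCACDCCAC ⇒ CA·B·DC·B·DC·DC·CAC·DC·B·DC·CA·B·DC·B·DC·DC·CAC·DC·B·DC·DC·CAC·DC
    A ↦ CAC
    B ↦ CA
    C ↦ DC
    D ↦ B

A->CAC, B->CA, C->DC, D->B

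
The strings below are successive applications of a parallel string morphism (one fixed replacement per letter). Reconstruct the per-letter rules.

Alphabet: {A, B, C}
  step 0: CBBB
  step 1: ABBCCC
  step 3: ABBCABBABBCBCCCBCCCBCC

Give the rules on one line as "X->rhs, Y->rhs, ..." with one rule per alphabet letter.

  step 0 ⇒ step 1: CBBB ⇒ ABB·C·C·C
    B ↦ C
    C ↦ ABB
    A ↦ CB  (constrained at step 1)

A->CB, B->C, C->ABB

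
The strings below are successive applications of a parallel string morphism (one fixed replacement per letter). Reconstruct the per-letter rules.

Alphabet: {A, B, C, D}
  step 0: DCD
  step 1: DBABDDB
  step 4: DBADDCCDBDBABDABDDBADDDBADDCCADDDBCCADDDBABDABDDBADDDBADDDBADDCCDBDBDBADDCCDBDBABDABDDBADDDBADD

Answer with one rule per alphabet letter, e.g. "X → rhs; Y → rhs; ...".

A->CC, B->ADD, C->ABD, D->DB

  step 0 ⇒ step 1: DCD ⇒ DB·ABD·DB
    C ↦ ABD
    D ↦ DB
    A ↦ CC  (constrained at step 1)
    B ↦ ADD  (constrained at step 1)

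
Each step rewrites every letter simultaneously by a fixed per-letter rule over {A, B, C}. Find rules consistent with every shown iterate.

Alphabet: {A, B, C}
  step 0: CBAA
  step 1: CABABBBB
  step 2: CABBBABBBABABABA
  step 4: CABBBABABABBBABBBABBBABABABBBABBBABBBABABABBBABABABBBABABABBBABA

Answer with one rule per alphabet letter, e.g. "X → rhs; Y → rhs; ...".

A->BB, B->BA, C->CA

  step 1 ⇒ step 2: CABABBBB ⇒ CA·BB·BA·BB·BA·BA·BA·BA
    A ↦ BB
    B ↦ BA
    C ↦ CA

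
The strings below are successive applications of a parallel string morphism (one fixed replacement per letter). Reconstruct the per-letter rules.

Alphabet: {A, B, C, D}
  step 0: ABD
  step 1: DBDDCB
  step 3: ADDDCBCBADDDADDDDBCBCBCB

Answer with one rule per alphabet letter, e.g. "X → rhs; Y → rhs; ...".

A->DB, B->DD, C->AD, D->CB

  step 0 ⇒ step 1: ABD ⇒ DB·DD·CB
    A ↦ DB
    B ↦ DD
    D ↦ CB
    C ↦ AD  (constrained at step 1)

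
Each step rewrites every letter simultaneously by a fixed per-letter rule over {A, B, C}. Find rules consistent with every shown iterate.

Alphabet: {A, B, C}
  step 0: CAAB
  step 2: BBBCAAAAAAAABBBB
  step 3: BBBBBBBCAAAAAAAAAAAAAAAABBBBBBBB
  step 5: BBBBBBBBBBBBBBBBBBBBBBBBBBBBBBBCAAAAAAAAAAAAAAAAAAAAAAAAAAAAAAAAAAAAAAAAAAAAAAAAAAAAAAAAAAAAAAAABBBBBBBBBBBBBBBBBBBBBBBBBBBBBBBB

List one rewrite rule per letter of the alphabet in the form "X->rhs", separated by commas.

A->AA, B->BB, C->BC

  step 2 ⇒ step 3: BBBCAAAAAAAABBBB ⇒ BB·BB·BB·BC·AA·AA·AA·AA·AA·AA·AA·AA·BB·BB·BB·BB
    A ↦ AA
    B ↦ BB
    C ↦ BC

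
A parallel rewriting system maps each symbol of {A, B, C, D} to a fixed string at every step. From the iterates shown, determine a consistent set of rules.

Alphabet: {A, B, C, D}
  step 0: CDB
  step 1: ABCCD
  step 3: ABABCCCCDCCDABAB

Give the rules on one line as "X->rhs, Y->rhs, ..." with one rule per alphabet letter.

  step 0 ⇒ step 1: CDB ⇒ AB·CC·D
    B ↦ D
    C ↦ AB
    D ↦ CC
    A ↦ CC  (constrained at step 1)

A->CC, B->D, C->AB, D->CC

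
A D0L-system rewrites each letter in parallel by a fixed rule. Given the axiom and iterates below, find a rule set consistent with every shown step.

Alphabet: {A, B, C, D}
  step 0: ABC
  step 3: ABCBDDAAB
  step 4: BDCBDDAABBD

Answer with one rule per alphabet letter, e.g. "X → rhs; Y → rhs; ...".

A->B, B->D, C->CBD, D->A

  step 3 ⇒ step 4: ABCBDDAAB ⇒ B·D·CBD·D·A·A·B·B·D
    A ↦ B
    B ↦ D
    C ↦ CBD
    D ↦ A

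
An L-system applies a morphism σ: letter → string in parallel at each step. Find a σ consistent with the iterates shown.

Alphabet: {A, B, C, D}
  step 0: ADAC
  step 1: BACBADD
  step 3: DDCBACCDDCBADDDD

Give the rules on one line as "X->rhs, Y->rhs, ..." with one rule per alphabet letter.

A->BA, B->C, C->DD, D->C

  step 0 ⇒ step 1: ADAC ⇒ BA·C·BA·DD
    A ↦ BA
    C ↦ DD
    D ↦ C
    B ↦ C  (constrained at step 1)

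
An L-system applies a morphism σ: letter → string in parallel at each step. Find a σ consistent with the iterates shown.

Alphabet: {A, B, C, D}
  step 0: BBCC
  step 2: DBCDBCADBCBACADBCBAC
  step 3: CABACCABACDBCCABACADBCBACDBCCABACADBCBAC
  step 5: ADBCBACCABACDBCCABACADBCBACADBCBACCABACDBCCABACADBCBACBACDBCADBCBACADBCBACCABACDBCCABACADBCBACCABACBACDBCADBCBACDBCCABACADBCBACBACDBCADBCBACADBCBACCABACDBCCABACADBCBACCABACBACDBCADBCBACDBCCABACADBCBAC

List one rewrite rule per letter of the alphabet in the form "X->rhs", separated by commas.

  step 2 ⇒ step 3: DBCDBCADBCBACADBCBAC ⇒ C·A·BAC·C·A·BAC·DBC·C·A·BAC·A·DBC·BAC·DBC·C·A·BAC·A·DBC·BAC
    A ↦ DBC
    B ↦ A
    C ↦ BAC
    D ↦ C

A->DBC, B->A, C->BAC, D->C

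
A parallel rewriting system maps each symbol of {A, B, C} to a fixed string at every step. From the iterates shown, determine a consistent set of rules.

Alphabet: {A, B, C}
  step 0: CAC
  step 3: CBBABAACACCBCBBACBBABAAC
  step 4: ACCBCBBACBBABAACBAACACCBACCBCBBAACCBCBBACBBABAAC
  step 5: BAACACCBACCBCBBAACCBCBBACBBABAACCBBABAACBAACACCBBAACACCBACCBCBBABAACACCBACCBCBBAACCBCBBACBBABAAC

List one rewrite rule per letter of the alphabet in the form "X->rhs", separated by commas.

A->BA, B->CB, C->AC

  step 4 ⇒ step 5: ACCBCBBACBBABAACBAACACCBACCBCBBAACCBCBBACBBABAAC ⇒ BA·AC·AC·CB·AC·CB·CB·BA·AC·CB·CB·BA·CB·BA·BA·AC·CB·BA·BA·AC·BA·AC·AC·CB·BA·AC·AC·CB·AC·CB·CB·BA·BA·AC·AC·CB·AC·CB·CB·BA·AC·CB·CB·BA·CB·BA·BA·AC
    A ↦ BA
    B ↦ CB
    C ↦ AC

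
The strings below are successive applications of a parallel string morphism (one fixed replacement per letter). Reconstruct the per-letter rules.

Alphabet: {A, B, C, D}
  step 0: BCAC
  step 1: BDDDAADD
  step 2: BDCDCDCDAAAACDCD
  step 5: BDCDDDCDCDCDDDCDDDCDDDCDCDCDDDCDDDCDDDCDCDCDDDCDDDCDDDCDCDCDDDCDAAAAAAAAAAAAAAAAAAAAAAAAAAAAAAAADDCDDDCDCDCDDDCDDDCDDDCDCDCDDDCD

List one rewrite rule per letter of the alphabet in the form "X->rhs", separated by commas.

A->AA, B->BD, C->DD, D->CD

  step 1 ⇒ step 2: BDDDAADD ⇒ BD·CD·CD·CD·AA·AA·CD·CD
    A ↦ AA
    B ↦ BD
    D ↦ CD
  step 0 ⇒ step 1: BCAC ⇒ BD·DD·AA·DD
    C ↦ DD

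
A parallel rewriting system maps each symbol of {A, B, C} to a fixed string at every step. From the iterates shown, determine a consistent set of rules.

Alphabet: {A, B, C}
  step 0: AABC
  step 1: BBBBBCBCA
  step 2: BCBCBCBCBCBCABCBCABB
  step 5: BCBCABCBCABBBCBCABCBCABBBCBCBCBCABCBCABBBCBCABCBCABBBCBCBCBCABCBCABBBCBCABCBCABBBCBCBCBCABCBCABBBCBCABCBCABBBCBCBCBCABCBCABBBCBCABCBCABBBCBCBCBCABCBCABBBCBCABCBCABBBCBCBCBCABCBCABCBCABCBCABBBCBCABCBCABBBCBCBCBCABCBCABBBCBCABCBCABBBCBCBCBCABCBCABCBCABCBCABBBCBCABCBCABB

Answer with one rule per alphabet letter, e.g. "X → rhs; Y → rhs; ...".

  step 1 ⇒ step 2: BBBBBCBCA ⇒ BC·BC·BC·BC·BC·BCA·BC·BCA·BB
    A ↦ BB
    B ↦ BC
    C ↦ BCA

A->BB, B->BC, C->BCA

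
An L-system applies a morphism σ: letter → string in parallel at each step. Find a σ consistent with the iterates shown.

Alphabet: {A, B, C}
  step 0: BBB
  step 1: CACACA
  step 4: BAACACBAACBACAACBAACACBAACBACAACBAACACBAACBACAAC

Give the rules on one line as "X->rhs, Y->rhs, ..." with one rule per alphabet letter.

  step 0 ⇒ step 1: BBB ⇒ CA·CA·CA
    B ↦ CA
    A ↦ AC  (constrained at step 1)
    C ↦ BA  (constrained at step 1)

A->AC, B->CA, C->BA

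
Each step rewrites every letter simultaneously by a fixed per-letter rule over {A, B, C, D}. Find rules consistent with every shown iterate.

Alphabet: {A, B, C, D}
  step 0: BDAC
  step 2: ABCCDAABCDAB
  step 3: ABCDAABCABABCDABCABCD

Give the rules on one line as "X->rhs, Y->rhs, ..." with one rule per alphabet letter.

A->AB, B->CD, C->A, D->BC

  step 2 ⇒ step 3: ABCCDAABCDAB ⇒ AB·CD·A·A·BC·AB·AB·CD·A·BC·AB·CD
    A ↦ AB
    B ↦ CD
    C ↦ A
    D ↦ BC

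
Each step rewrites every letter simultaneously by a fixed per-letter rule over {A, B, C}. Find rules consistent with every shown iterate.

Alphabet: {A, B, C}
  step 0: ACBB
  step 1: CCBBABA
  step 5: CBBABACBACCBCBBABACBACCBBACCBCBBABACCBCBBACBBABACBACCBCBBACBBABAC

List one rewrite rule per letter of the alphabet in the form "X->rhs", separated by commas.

  step 0 ⇒ step 1: ACBB ⇒ C·CB·BA·BA
    A ↦ C
    B ↦ BA
    C ↦ CB

A->C, B->BA, C->CB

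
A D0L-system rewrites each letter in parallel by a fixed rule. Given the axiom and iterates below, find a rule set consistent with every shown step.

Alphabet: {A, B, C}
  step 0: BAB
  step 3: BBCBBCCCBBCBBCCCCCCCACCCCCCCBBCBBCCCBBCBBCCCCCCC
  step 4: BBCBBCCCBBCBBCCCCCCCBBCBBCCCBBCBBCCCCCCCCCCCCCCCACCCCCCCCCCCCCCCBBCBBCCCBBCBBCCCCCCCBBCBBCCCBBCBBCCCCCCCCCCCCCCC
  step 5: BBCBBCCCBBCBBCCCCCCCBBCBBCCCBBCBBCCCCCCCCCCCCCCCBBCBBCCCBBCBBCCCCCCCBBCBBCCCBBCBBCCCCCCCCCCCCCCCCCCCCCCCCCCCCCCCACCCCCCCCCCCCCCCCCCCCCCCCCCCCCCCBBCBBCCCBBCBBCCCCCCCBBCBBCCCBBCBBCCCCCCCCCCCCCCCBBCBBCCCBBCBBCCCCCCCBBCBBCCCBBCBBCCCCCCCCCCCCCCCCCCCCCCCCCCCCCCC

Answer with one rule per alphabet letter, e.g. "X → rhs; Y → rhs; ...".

A->AC, B->BBC, C->CC

  step 4 ⇒ step 5: BBCBBCCCBBCBBCCCCCCCBBCBBCCCBBCBBCCCCCCCCCCCCCCCACCCCCCCCCCCCCCCBBCBBCCCBBCBBCCCCCCCBBCBBCCCBBCBBCCCCCCCCCCCCCCC ⇒ BBC·BBC·CC·BBC·BBC·CC·CC·CC·BBC·BBC·CC·BBC·BBC·CC·CC·CC·CC·CC·CC·CC·BBC·BBC·CC·BBC·BBC·CC·CC·CC·BBC·BBC·CC·BBC·BBC·CC·CC·CC·CC·CC·CC·CC·CC·CC·CC·CC·CC·CC·CC·CC·AC·CC·CC·CC·CC·CC·CC·CC·CC·CC·CC·CC·CC·CC·CC·CC·BBC·BBC·CC·BBC·BBC·CC·CC·CC·BBC·BBC·CC·BBC·BBC·CC·CC·CC·CC·CC·CC·CC·BBC·BBC·CC·BBC·BBC·CC·CC·CC·BBC·BBC·CC·BBC·BBC·CC·CC·CC·CC·CC·CC·CC·CC·CC·CC·CC·CC·CC·CC·CC
    A ↦ AC
    B ↦ BBC
    C ↦ CC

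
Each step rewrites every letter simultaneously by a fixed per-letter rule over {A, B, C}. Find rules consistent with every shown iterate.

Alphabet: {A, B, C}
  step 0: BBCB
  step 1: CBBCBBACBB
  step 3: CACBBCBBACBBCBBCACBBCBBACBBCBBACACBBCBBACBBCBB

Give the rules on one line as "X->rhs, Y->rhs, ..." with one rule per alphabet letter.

A->C, B->CBB, C->A

  step 0 ⇒ step 1: BBCB ⇒ CBB·CBB·A·CBB
    B ↦ CBB
    C ↦ A
    A ↦ C  (constrained at step 1)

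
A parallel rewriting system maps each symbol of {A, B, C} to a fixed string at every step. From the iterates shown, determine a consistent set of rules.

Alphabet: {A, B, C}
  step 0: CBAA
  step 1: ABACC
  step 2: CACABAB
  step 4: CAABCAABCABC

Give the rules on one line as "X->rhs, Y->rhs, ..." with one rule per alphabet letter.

  step 1 ⇒ step 2: ABACC ⇒ C·A·C·AB·AB
    A ↦ C
    B ↦ A
    C ↦ AB

A->C, B->A, C->AB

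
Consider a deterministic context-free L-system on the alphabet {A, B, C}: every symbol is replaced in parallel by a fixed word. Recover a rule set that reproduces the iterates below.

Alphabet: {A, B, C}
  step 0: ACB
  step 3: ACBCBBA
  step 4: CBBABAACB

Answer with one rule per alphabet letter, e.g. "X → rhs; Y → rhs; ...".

  step 3 ⇒ step 4: ACBCBBA ⇒ CB·B·A·B·A·A·CB
    A ↦ CB
    B ↦ A
    C ↦ B

A->CB, B->A, C->B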